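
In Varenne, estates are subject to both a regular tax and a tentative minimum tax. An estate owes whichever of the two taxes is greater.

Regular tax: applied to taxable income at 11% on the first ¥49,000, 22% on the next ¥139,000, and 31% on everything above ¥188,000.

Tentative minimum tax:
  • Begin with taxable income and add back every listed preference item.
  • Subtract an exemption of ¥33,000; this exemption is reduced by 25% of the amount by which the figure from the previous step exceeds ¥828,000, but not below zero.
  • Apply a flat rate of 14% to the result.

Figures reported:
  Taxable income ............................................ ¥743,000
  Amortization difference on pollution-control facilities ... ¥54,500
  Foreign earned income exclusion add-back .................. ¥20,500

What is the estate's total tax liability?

¥208,020

Regular tax:
  ¥49,000 × 11% = ¥5,390
  ¥139,000 × 22% = ¥30,580
  ¥555,000 × 31% = ¥172,050
  → ¥208,020

Tentative minimum tax:
  Adjusted income: ¥743,000 + ¥54,500 + ¥20,500 = ¥818,000
  Exemption: ¥818,000 ≤ ¥828,000, so full ¥33,000 applies
  Base: ¥818,000 − ¥33,000 = ¥785,000
  ¥785,000 × 14% = ¥109,900

¥208,020 > ¥109,900, so the regular tax governs.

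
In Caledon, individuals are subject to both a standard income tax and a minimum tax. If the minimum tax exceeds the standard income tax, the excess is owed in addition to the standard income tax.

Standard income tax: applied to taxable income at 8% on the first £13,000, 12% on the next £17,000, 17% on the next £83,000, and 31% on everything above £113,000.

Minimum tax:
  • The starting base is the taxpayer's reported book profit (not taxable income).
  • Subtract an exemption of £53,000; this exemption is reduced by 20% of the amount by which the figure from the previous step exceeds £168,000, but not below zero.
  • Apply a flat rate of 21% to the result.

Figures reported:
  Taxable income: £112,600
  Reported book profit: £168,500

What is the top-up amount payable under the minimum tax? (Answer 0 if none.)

Minimum tax:
  Base (reported book profit): £168,500
  Exemption: £53,000 − 20% × (£168,500 − £168,000) = £53,000 − £100 = £52,900
  Base: £168,500 − £52,900 = £115,600
  £115,600 × 21% = £24,276

Standard income tax:
  £13,000 × 8% = £1,040
  £17,000 × 12% = £2,040
  £82,600 × 17% = £14,042
  → £17,122

Excess of minimum tax over standard income tax: £24,276 − £17,122 = £7,154.

£7,154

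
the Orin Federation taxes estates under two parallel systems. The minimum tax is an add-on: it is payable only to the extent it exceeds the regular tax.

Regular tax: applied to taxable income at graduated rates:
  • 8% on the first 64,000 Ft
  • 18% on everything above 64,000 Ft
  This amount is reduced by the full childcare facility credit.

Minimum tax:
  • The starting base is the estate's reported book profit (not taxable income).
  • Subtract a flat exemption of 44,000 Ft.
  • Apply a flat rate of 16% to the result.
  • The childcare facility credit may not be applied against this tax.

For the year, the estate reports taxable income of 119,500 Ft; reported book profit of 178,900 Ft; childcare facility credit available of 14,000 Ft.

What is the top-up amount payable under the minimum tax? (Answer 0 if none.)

Minimum tax:
  Base (reported book profit): 178,900 Ft
  Less exemption 44,000 Ft → base 134,900 Ft
  134,900 Ft × 16% = 21,584 Ft

Regular tax:
  64,000 Ft × 8% = 5,120 Ft
  55,500 Ft × 18% = 9,990 Ft
  → 15,110 Ft
  Less childcare facility credit 14,000 Ft → 1,110 Ft

Excess of minimum tax over regular tax: 21,584 Ft − 1,110 Ft = 20,474 Ft.

20,474 Ft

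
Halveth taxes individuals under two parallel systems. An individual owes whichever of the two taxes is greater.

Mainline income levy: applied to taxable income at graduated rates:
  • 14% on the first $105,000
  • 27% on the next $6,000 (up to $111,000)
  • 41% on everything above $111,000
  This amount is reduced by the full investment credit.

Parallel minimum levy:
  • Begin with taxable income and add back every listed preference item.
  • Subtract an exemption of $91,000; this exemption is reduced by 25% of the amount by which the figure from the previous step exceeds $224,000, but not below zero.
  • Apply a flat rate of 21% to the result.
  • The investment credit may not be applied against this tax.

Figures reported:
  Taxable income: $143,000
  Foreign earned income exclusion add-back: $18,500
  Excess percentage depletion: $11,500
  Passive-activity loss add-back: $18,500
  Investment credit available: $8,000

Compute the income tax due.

Parallel minimum levy:
  Adjusted income: $143,000 + $18,500 + $11,500 + $18,500 = $191,500
  Exemption: $191,500 ≤ $224,000, so full $91,000 applies
  Base: $191,500 − $91,000 = $100,500
  $100,500 × 21% = $21,105

Mainline income levy:
  $105,000 × 14% = $14,700
  $6,000 × 27% = $1,620
  $32,000 × 41% = $13,120
  → $29,440
  Less investment credit $8,000 → $21,440

$21,440 > $21,105, so the mainline income levy governs.

$21,440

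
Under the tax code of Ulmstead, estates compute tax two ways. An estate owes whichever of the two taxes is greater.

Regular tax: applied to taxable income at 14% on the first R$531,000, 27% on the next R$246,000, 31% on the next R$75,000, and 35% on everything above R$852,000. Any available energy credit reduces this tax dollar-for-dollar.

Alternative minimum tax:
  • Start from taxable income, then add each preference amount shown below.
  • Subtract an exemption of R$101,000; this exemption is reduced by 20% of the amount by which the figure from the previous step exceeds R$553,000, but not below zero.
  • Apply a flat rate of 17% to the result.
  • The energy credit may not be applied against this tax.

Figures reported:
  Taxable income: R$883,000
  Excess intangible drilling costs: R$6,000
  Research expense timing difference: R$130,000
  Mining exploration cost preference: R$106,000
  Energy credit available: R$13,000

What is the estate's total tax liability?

R$191,250

Alternative minimum tax:
  Adjusted income: R$883,000 + R$6,000 + R$130,000 + R$106,000 = R$1,125,000
  Exemption: 20% × (R$1,125,000 − R$553,000) = R$114,400 ≥ R$101,000, so the exemption is fully phased out
  Base: R$1,125,000 − R$0 = R$1,125,000
  R$1,125,000 × 17% = R$191,250

Regular tax:
  R$531,000 × 14% = R$74,340
  R$246,000 × 27% = R$66,420
  R$75,000 × 31% = R$23,250
  R$31,000 × 35% = R$10,850
  → R$174,860
  Less energy credit R$13,000 → R$161,860

R$191,250 > R$161,860, so the alternative minimum tax is the binding amount.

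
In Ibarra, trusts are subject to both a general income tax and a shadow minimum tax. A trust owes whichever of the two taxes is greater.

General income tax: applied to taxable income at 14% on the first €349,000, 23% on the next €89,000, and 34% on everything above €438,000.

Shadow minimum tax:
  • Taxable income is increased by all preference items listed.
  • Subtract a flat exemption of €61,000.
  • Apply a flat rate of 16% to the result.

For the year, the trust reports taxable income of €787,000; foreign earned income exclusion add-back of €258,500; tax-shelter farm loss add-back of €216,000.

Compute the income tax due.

€192,080

General income tax:
  €349,000 × 14% = €48,860
  €89,000 × 23% = €20,470
  €349,000 × 34% = €118,660
  → €187,990

Shadow minimum tax:
  Adjusted income: €787,000 + €258,500 + €216,000 = €1,261,500
  Less exemption €61,000 → base €1,200,500
  €1,200,500 × 16% = €192,080

€192,080 > €187,990, so the shadow minimum tax is the binding amount.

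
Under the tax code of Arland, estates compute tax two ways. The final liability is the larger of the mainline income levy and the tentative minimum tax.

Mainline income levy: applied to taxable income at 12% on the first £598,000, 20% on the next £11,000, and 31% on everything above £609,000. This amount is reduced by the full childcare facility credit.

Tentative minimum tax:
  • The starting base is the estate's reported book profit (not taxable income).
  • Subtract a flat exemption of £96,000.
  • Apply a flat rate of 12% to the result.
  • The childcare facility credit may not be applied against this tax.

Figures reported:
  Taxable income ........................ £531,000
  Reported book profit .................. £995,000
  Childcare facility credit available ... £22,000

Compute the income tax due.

Mainline income levy:
  £531,000 × 12% = £63,720
  Less childcare facility credit £22,000 → £41,720

Tentative minimum tax:
  Base (reported book profit): £995,000
  Less exemption £96,000 → base £899,000
  £899,000 × 12% = £107,880

£107,880 > £41,720, so the tentative minimum tax is the binding amount.

£107,880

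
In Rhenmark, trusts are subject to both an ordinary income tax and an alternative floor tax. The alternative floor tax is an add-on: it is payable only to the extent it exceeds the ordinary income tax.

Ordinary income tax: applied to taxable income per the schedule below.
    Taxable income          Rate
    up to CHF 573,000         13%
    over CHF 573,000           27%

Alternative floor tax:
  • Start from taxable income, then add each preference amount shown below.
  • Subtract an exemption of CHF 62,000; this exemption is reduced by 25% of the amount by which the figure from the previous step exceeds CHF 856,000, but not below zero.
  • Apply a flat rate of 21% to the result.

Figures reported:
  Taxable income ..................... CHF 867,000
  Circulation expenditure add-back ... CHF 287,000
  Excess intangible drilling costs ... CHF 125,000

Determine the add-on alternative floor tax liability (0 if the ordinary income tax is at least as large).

CHF 114,720

Ordinary income tax:
  CHF 573,000 × 13% = CHF 74,490
  CHF 294,000 × 27% = CHF 79,380
  → CHF 153,870

Alternative floor tax:
  Adjusted income: CHF 867,000 + CHF 287,000 + CHF 125,000 = CHF 1,279,000
  Exemption: 25% × (CHF 1,279,000 − CHF 856,000) = CHF 105,750 ≥ CHF 62,000, so the exemption is fully phased out
  Base: CHF 1,279,000 − CHF 0 = CHF 1,279,000
  CHF 1,279,000 × 21% = CHF 268,590

Excess of alternative floor tax over ordinary income tax: CHF 268,590 − CHF 153,870 = CHF 114,720.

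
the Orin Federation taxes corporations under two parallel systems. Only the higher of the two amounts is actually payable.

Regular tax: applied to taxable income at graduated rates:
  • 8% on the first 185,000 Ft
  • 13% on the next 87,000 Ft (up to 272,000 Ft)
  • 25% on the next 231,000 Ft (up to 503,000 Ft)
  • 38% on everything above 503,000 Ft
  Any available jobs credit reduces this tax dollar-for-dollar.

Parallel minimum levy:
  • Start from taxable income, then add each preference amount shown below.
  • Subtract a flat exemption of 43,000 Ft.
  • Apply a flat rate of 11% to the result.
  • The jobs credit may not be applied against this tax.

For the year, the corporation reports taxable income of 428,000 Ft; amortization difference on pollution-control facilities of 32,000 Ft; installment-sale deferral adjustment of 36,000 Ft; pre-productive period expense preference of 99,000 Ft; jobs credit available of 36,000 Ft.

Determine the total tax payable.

Parallel minimum levy:
  Adjusted income: 428,000 Ft + 32,000 Ft + 36,000 Ft + 99,000 Ft = 595,000 Ft
  Less exemption 43,000 Ft → base 552,000 Ft
  552,000 Ft × 11% = 60,720 Ft

Regular tax:
  185,000 Ft × 8% = 14,800 Ft
  87,000 Ft × 13% = 11,310 Ft
  156,000 Ft × 25% = 39,000 Ft
  → 65,110 Ft
  Less jobs credit 36,000 Ft → 29,110 Ft

60,720 Ft > 29,110 Ft, so the parallel minimum levy is the binding amount.

60,720 Ft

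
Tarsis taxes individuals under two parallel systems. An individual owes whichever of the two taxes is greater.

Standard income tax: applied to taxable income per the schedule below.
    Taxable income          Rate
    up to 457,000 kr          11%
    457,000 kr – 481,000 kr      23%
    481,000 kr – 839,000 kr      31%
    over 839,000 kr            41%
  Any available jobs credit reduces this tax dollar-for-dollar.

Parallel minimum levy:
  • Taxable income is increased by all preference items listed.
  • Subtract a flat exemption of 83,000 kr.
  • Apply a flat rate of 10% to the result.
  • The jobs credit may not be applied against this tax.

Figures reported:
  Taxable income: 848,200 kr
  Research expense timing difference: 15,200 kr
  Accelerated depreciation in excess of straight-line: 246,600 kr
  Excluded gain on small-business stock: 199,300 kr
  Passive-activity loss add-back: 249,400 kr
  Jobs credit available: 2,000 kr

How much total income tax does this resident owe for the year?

168,542 kr

Parallel minimum levy:
  Adjusted income: 848,200 kr + 15,200 kr + 246,600 kr + 199,300 kr + 249,400 kr = 1,558,700 kr
  Less exemption 83,000 kr → base 1,475,700 kr
  1,475,700 kr × 10% = 147,570 kr

Standard income tax:
  457,000 kr × 11% = 50,270 kr
  24,000 kr × 23% = 5,520 kr
  358,000 kr × 31% = 110,980 kr
  9,200 kr × 41% = 3,772 kr
  → 170,542 kr
  Less jobs credit 2,000 kr → 168,542 kr

168,542 kr > 147,570 kr, so the standard income tax governs.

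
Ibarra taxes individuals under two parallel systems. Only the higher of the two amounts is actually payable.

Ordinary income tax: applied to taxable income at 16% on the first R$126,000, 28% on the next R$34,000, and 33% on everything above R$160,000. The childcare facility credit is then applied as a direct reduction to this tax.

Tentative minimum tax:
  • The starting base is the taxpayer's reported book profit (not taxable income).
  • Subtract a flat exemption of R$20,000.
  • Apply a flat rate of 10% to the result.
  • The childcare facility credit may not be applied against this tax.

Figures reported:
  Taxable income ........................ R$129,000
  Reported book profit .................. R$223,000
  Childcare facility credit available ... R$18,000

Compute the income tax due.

Ordinary income tax:
  R$126,000 × 16% = R$20,160
  R$3,000 × 28% = R$840
  → R$21,000
  Less childcare facility credit R$18,000 → R$3,000

Tentative minimum tax:
  Base (reported book profit): R$223,000
  Less exemption R$20,000 → base R$203,000
  R$203,000 × 10% = R$20,300

R$20,300 > R$3,000, so the tentative minimum tax is the binding amount.

R$20,300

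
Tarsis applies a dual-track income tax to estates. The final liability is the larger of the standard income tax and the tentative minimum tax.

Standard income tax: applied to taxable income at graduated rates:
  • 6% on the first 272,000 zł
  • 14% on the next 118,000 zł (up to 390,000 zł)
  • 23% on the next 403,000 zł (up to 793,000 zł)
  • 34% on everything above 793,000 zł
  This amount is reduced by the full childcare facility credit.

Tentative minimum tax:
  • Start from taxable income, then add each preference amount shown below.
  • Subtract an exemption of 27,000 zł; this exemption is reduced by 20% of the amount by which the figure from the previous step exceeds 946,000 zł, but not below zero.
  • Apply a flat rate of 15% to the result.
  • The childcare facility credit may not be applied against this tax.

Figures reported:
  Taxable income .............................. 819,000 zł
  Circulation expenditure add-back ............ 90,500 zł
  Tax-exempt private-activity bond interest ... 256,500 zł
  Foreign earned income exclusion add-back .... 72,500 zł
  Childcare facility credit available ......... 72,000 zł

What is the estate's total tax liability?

Standard income tax:
  272,000 zł × 6% = 16,320 zł
  118,000 zł × 14% = 16,520 zł
  403,000 zł × 23% = 92,690 zł
  26,000 zł × 34% = 8,840 zł
  → 134,370 zł
  Less childcare facility credit 72,000 zł → 62,370 zł

Tentative minimum tax:
  Adjusted income: 819,000 zł + 90,500 zł + 256,500 zł + 72,500 zł = 1,238,500 zł
  Exemption: 20% × (1,238,500 zł − 946,000 zł) = 58,500 zł ≥ 27,000 zł, so the exemption is fully phased out
  Base: 1,238,500 zł − 0 zł = 1,238,500 zł
  1,238,500 zł × 15% = 185,775 zł

185,775 zł > 62,370 zł, so the tentative minimum tax is the binding amount.

185,775 zł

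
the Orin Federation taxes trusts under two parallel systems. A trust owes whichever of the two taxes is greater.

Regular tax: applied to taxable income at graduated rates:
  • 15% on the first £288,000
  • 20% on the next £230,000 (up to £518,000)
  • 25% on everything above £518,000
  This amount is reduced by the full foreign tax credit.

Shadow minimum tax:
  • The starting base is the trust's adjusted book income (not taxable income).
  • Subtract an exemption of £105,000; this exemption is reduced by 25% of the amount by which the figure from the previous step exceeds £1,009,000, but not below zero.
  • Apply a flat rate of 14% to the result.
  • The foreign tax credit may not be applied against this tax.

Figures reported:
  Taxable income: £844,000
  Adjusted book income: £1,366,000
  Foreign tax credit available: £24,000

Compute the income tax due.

£189,035

Regular tax:
  £288,000 × 15% = £43,200
  £230,000 × 20% = £46,000
  £326,000 × 25% = £81,500
  → £170,700
  Less foreign tax credit £24,000 → £146,700

Shadow minimum tax:
  Base (adjusted book income): £1,366,000
  Exemption: £105,000 − 25% × (£1,366,000 − £1,009,000) = £105,000 − £89,250 = £15,750
  Base: £1,366,000 − £15,750 = £1,350,250
  £1,350,250 × 14% = £189,035

£189,035 > £146,700, so the shadow minimum tax is the binding amount.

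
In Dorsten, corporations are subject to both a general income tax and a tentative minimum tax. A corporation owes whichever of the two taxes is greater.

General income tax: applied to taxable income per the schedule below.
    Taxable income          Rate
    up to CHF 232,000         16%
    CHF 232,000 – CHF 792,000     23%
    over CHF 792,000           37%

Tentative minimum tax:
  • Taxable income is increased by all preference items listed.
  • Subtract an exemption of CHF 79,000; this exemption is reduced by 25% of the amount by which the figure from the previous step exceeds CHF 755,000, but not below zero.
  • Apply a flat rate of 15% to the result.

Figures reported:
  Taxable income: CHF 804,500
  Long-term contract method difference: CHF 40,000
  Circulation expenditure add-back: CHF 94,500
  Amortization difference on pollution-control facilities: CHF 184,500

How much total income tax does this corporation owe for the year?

CHF 170,545

General income tax:
  CHF 232,000 × 16% = CHF 37,120
  CHF 560,000 × 23% = CHF 128,800
  CHF 12,500 × 37% = CHF 4,625
  → CHF 170,545

Tentative minimum tax:
  Adjusted income: CHF 804,500 + CHF 40,000 + CHF 94,500 + CHF 184,500 = CHF 1,123,500
  Exemption: 25% × (CHF 1,123,500 − CHF 755,000) = CHF 92,125 ≥ CHF 79,000, so the exemption is fully phased out
  Base: CHF 1,123,500 − CHF 0 = CHF 1,123,500
  CHF 1,123,500 × 15% = CHF 168,525

CHF 170,545 > CHF 168,525, so the general income tax governs.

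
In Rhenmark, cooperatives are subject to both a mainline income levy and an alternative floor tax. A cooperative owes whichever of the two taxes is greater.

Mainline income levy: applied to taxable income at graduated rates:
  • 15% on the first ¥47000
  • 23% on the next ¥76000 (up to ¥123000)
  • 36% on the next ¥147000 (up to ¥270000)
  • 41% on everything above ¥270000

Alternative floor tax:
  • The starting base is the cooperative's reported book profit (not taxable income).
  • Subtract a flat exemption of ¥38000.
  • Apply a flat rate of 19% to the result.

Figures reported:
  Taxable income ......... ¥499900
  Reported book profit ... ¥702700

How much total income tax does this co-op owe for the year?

¥171709

Alternative floor tax:
  Base (reported book profit): ¥702700
  Less exemption ¥38000 → base ¥664700
  ¥664700 × 19% = ¥126293

Mainline income levy:
  ¥47000 × 15% = ¥7050
  ¥76000 × 23% = ¥17480
  ¥147000 × 36% = ¥52920
  ¥229900 × 41% = ¥94259
  → ¥171709

¥171709 > ¥126293, so the mainline income levy governs.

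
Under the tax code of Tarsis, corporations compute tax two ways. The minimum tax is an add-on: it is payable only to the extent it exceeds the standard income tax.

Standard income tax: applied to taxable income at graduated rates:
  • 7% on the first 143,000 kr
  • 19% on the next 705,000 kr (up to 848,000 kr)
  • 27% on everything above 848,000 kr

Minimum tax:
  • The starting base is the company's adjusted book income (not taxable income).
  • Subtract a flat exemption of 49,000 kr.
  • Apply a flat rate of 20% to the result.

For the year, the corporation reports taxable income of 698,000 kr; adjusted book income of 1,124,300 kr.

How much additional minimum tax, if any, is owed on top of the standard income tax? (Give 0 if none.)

Standard income tax:
  143,000 kr × 7% = 10,010 kr
  555,000 kr × 19% = 105,450 kr
  → 115,460 kr

Minimum tax:
  Base (adjusted book income): 1,124,300 kr
  Less exemption 49,000 kr → base 1,075,300 kr
  1,075,300 kr × 20% = 215,060 kr

Excess of minimum tax over standard income tax: 215,060 kr − 115,460 kr = 99,600 kr.

99,600 kr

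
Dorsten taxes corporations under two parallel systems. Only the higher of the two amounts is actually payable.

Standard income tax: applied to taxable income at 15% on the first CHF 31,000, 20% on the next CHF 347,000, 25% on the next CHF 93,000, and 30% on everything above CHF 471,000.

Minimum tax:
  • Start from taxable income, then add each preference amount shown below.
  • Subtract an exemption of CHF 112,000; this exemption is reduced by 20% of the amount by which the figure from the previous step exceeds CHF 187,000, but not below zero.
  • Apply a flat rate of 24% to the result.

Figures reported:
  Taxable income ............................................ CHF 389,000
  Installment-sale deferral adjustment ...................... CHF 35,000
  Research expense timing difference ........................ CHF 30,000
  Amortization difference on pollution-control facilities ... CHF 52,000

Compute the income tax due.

Minimum tax:
  Adjusted income: CHF 389,000 + CHF 35,000 + CHF 30,000 + CHF 52,000 = CHF 506,000
  Exemption: CHF 112,000 − 20% × (CHF 506,000 − CHF 187,000) = CHF 112,000 − CHF 63,800 = CHF 48,200
  Base: CHF 506,000 − CHF 48,200 = CHF 457,800
  CHF 457,800 × 24% = CHF 109,872

Standard income tax:
  CHF 31,000 × 15% = CHF 4,650
  CHF 347,000 × 20% = CHF 69,400
  CHF 11,000 × 25% = CHF 2,750
  → CHF 76,800

CHF 109,872 > CHF 76,800, so the minimum tax is the binding amount.

CHF 109,872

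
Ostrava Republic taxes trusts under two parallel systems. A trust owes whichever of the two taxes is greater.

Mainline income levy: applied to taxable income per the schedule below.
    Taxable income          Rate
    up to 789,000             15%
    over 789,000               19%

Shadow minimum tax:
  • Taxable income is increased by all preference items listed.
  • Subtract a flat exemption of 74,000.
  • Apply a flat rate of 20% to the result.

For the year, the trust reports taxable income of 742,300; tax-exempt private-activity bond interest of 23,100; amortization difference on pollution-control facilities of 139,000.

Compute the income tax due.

Shadow minimum tax:
  Adjusted income: 742,300 + 23,100 + 139,000 = 904,400
  Less exemption 74,000 → base 830,400
  830,400 × 20% = 166,080

Mainline income levy:
  742,300 × 15% = 111,345

166,080 > 111,345, so the shadow minimum tax is the binding amount.

166,080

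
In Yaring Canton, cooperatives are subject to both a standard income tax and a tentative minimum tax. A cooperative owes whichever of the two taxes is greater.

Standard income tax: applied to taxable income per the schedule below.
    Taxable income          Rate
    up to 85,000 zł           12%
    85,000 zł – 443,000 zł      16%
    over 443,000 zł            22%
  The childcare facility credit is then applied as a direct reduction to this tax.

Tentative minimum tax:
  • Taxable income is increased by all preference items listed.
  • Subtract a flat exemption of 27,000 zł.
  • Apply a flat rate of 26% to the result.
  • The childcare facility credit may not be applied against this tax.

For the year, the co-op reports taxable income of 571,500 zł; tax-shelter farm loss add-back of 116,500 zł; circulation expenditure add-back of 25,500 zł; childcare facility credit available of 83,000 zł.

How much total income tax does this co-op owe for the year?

Tentative minimum tax:
  Adjusted income: 571,500 zł + 116,500 zł + 25,500 zł = 713,500 zł
  Less exemption 27,000 zł → base 686,500 zł
  686,500 zł × 26% = 178,490 zł

Standard income tax:
  85,000 zł × 12% = 10,200 zł
  358,000 zł × 16% = 57,280 zł
  128,500 zł × 22% = 28,270 zł
  → 95,750 zł
  Less childcare facility credit 83,000 zł → 12,750 zł

178,490 zł > 12,750 zł, so the tentative minimum tax is the binding amount.

178,490 zł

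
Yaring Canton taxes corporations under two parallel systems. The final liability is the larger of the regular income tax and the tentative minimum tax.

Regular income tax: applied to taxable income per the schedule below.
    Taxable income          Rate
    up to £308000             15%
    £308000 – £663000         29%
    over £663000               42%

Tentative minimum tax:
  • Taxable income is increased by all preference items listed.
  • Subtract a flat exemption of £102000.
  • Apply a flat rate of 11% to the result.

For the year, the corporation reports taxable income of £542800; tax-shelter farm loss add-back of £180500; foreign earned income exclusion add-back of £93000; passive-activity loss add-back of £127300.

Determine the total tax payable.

£114292

Regular income tax:
  £308000 × 15% = £46200
  £234800 × 29% = £68092
  → £114292

Tentative minimum tax:
  Adjusted income: £542800 + £180500 + £93000 + £127300 = £943600
  Less exemption £102000 → base £841600
  £841600 × 11% = £92576

£114292 > £92576, so the regular income tax governs.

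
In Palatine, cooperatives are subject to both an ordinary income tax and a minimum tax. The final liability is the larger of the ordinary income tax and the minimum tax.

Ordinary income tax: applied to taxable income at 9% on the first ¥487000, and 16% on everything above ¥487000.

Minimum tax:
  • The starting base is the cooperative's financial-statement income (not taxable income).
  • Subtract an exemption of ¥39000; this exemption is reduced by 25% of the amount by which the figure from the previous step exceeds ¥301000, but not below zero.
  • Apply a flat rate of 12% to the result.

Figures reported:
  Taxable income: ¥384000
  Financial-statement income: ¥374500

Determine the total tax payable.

¥42465

Ordinary income tax:
  ¥384000 × 9% = ¥34560

Minimum tax:
  Base (financial-statement income): ¥374500
  Exemption: ¥39000 − 25% × (¥374500 − ¥301000) = ¥39000 − ¥18375 = ¥20625
  Base: ¥374500 − ¥20625 = ¥353875
  ¥353875 × 12% = ¥42465

¥42465 > ¥34560, so the minimum tax is the binding amount.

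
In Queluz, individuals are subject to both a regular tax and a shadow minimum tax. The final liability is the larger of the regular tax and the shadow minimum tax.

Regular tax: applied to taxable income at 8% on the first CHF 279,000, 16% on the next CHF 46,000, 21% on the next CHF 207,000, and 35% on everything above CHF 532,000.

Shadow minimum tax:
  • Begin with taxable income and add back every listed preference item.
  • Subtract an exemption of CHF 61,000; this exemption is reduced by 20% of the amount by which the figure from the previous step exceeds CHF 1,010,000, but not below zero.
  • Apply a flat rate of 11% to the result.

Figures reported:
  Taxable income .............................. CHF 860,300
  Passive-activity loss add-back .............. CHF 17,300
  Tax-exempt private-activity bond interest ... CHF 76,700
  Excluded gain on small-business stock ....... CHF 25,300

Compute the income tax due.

Shadow minimum tax:
  Adjusted income: CHF 860,300 + CHF 17,300 + CHF 76,700 + CHF 25,300 = CHF 979,600
  Exemption: CHF 979,600 ≤ CHF 1,010,000, so full CHF 61,000 applies
  Base: CHF 979,600 − CHF 61,000 = CHF 918,600
  CHF 918,600 × 11% = CHF 101,046

Regular tax:
  CHF 279,000 × 8% = CHF 22,320
  CHF 46,000 × 16% = CHF 7,360
  CHF 207,000 × 21% = CHF 43,470
  CHF 328,300 × 35% = CHF 114,905
  → CHF 188,055

CHF 188,055 > CHF 101,046, so the regular tax governs.

CHF 188,055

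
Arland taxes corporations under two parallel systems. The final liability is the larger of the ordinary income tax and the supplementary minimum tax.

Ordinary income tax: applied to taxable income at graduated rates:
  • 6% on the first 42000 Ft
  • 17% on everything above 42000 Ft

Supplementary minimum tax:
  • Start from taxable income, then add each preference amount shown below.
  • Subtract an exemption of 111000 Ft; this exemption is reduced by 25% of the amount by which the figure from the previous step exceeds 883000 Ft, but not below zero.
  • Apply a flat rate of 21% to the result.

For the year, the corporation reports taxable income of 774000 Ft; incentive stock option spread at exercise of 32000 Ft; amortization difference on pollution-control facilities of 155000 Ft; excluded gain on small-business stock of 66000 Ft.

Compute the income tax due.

199920 Ft

Supplementary minimum tax:
  Adjusted income: 774000 Ft + 32000 Ft + 155000 Ft + 66000 Ft = 1027000 Ft
  Exemption: 111000 Ft − 25% × (1027000 Ft − 883000 Ft) = 111000 Ft − 36000 Ft = 75000 Ft
  Base: 1027000 Ft − 75000 Ft = 952000 Ft
  952000 Ft × 21% = 199920 Ft

Ordinary income tax:
  42000 Ft × 6% = 2520 Ft
  732000 Ft × 17% = 124440 Ft
  → 126960 Ft

199920 Ft > 126960 Ft, so the supplementary minimum tax is the binding amount.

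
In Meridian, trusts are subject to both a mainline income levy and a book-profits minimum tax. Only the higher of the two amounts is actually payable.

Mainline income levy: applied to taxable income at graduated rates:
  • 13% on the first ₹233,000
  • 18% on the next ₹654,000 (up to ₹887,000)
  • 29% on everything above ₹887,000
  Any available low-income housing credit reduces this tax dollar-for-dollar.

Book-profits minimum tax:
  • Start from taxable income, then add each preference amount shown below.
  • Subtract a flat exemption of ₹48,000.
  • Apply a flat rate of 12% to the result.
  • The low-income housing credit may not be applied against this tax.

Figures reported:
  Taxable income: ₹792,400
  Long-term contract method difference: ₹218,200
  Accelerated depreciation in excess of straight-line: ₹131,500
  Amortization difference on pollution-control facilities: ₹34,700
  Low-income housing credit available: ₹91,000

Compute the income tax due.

Book-profits minimum tax:
  Adjusted income: ₹792,400 + ₹218,200 + ₹131,500 + ₹34,700 = ₹1,176,800
  Less exemption ₹48,000 → base ₹1,128,800
  ₹1,128,800 × 12% = ₹135,456

Mainline income levy:
  ₹233,000 × 13% = ₹30,290
  ₹559,400 × 18% = ₹100,692
  → ₹130,982
  Less low-income housing credit ₹91,000 → ₹39,982

₹135,456 > ₹39,982, so the book-profits minimum tax is the binding amount.

₹135,456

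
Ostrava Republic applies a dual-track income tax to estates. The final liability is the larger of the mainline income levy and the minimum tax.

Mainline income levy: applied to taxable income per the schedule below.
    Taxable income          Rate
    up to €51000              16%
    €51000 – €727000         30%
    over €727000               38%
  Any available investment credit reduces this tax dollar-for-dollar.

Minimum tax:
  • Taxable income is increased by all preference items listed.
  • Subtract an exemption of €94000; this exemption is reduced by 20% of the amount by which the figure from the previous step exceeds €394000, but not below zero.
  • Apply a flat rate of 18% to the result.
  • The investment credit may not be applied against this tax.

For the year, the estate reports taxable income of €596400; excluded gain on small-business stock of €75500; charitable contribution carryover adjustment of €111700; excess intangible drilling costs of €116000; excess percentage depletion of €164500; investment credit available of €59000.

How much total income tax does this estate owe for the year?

€191538

Minimum tax:
  Adjusted income: €596400 + €75500 + €111700 + €116000 + €164500 = €1064100
  Exemption: 20% × (€1064100 − €394000) = €134020 ≥ €94000, so the exemption is fully phased out
  Base: €1064100 − €0 = €1064100
  €1064100 × 18% = €191538

Mainline income levy:
  €51000 × 16% = €8160
  €545400 × 30% = €163620
  → €171780
  Less investment credit €59000 → €112780

€191538 > €112780, so the minimum tax is the binding amount.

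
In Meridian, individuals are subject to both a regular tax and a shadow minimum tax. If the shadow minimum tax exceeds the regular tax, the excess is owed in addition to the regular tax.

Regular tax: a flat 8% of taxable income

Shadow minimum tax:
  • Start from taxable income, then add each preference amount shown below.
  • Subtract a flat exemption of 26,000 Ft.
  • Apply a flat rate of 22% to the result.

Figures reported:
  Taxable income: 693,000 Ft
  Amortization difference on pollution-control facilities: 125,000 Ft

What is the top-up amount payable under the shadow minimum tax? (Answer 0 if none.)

118,800 Ft

Regular tax:
  693,000 Ft × 8% = 55,440 Ft

Shadow minimum tax:
  Adjusted income: 693,000 Ft + 125,000 Ft = 818,000 Ft
  Less exemption 26,000 Ft → base 792,000 Ft
  792,000 Ft × 22% = 174,240 Ft

Excess of shadow minimum tax over regular tax: 174,240 Ft − 55,440 Ft = 118,800 Ft.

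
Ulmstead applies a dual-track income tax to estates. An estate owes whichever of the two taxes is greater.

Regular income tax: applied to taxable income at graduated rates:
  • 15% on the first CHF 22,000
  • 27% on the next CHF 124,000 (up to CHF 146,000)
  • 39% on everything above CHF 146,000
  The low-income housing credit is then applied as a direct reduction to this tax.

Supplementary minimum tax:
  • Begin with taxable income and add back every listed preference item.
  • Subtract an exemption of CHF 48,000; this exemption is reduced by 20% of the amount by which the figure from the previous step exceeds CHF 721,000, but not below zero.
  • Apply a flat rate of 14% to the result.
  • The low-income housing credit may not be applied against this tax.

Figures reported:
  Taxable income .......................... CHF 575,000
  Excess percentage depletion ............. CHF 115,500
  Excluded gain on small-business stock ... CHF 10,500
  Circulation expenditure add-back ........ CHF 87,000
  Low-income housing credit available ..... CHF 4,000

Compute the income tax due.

Regular income tax:
  CHF 22,000 × 15% = CHF 3,300
  CHF 124,000 × 27% = CHF 33,480
  CHF 429,000 × 39% = CHF 167,310
  → CHF 204,090
  Less low-income housing credit CHF 4,000 → CHF 200,090

Supplementary minimum tax:
  Adjusted income: CHF 575,000 + CHF 115,500 + CHF 10,500 + CHF 87,000 = CHF 788,000
  Exemption: CHF 48,000 − 20% × (CHF 788,000 − CHF 721,000) = CHF 48,000 − CHF 13,400 = CHF 34,600
  Base: CHF 788,000 − CHF 34,600 = CHF 753,400
  CHF 753,400 × 14% = CHF 105,476

CHF 200,090 > CHF 105,476, so the regular income tax governs.

CHF 200,090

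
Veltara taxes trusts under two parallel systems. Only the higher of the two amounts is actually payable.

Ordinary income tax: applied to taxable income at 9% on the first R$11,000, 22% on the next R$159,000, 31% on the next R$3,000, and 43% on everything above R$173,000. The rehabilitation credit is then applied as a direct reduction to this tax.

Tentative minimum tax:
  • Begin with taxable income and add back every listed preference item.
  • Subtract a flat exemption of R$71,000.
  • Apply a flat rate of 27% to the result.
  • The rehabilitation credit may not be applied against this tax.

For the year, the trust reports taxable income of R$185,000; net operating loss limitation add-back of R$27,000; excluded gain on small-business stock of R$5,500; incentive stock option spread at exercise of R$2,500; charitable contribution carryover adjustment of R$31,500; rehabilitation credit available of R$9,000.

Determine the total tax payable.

R$48,735

Ordinary income tax:
  R$11,000 × 9% = R$990
  R$159,000 × 22% = R$34,980
  R$3,000 × 31% = R$930
  R$12,000 × 43% = R$5,160
  → R$42,060
  Less rehabilitation credit R$9,000 → R$33,060

Tentative minimum tax:
  Adjusted income: R$185,000 + R$27,000 + R$5,500 + R$2,500 + R$31,500 = R$251,500
  Less exemption R$71,000 → base R$180,500
  R$180,500 × 27% = R$48,735

R$48,735 > R$33,060, so the tentative minimum tax is the binding amount.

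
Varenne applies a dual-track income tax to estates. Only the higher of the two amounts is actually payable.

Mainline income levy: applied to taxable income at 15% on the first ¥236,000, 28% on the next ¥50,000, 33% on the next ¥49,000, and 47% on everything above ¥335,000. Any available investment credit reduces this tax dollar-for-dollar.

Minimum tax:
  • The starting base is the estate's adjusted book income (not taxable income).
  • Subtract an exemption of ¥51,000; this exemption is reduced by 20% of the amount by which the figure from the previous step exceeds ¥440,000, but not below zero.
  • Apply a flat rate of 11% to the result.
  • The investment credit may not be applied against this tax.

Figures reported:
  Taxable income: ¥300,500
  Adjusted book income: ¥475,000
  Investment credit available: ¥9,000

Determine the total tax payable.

¥47,410

Mainline income levy:
  ¥236,000 × 15% = ¥35,400
  ¥50,000 × 28% = ¥14,000
  ¥14,500 × 33% = ¥4,785
  → ¥54,185
  Less investment credit ¥9,000 → ¥45,185

Minimum tax:
  Base (adjusted book income): ¥475,000
  Exemption: ¥51,000 − 20% × (¥475,000 − ¥440,000) = ¥51,000 − ¥7,000 = ¥44,000
  Base: ¥475,000 − ¥44,000 = ¥431,000
  ¥431,000 × 11% = ¥47,410

¥47,410 > ¥45,185, so the minimum tax is the binding amount.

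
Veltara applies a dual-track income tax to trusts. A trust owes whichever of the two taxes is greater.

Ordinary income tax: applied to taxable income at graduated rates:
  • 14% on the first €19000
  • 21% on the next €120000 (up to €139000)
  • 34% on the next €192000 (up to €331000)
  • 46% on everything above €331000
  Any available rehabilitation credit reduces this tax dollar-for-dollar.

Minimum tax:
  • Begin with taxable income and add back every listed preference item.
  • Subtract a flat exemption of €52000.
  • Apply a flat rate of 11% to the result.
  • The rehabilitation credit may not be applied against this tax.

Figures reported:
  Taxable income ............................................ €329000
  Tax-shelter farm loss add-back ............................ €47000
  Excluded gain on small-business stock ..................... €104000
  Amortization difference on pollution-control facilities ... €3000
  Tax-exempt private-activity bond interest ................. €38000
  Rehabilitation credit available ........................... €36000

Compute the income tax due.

€56460

Ordinary income tax:
  €19000 × 14% = €2660
  €120000 × 21% = €25200
  €190000 × 34% = €64600
  → €92460
  Less rehabilitation credit €36000 → €56460

Minimum tax:
  Adjusted income: €329000 + €47000 + €104000 + €3000 + €38000 = €521000
  Less exemption €52000 → base €469000
  €469000 × 11% = €51590

€56460 > €51590, so the ordinary income tax governs.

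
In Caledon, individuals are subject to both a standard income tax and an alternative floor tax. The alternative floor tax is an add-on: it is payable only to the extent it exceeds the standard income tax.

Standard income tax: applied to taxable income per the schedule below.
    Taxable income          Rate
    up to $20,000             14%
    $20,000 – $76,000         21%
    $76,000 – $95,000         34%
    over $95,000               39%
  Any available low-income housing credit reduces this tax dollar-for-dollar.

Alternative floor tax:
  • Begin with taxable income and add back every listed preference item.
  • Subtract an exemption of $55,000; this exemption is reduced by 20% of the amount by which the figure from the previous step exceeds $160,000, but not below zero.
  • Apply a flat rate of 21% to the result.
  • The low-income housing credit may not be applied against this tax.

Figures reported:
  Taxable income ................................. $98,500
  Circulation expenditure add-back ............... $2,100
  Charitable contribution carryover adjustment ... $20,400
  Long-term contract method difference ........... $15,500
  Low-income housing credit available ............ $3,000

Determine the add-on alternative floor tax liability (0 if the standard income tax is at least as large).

Standard income tax:
  $20,000 × 14% = $2,800
  $56,000 × 21% = $11,760
  $19,000 × 34% = $6,460
  $3,500 × 39% = $1,365
  → $22,385
  Less low-income housing credit $3,000 → $19,385

Alternative floor tax:
  Adjusted income: $98,500 + $2,100 + $20,400 + $15,500 = $136,500
  Exemption: $136,500 ≤ $160,000, so full $55,000 applies
  Base: $136,500 − $55,000 = $81,500
  $81,500 × 21% = $17,115

$17,115 ≤ $19,385, so no add-on is due.

$0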